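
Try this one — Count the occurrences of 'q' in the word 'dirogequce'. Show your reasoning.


Letter 'q' in 'dirogequce': found at position(s) 7 = 1 occurrence(s).

1


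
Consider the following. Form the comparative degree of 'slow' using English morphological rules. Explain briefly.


Apply comparative formation (add -er): 'slow' -> 'slower'.

slower


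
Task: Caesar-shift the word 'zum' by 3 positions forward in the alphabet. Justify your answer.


Shift each letter by 3: z -> c, u -> x, m -> p. Result: 'cxp'.

cxp


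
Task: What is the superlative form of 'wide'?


Apply superlative formation (ends in e: add -st): 'wide' -> 'widest'.

widest


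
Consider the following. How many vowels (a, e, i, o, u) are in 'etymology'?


Vowels in 'etymology': e, o, o = 3 vowels.

3


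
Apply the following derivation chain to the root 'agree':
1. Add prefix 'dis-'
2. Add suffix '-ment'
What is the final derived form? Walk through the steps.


Step 1: Add prefix 'dis-' to 'agree' = 'disagree'
Step 2: Add suffix '-ment' to 'disagree' = 'disagreement'

disagreement


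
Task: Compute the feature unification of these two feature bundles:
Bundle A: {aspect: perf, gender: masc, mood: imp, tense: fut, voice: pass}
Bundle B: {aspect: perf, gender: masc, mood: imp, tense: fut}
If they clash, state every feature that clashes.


Compare features:
aspect: A=perf vs B=perf -> unified: perf
gender: A=masc vs B=masc -> unified: masc
mood: A=imp vs B=imp -> unified: imp
tense: A=fut vs B=fut -> unified: fut
voice: A=pass vs B=_ -> unified: pass
No clashes found.

Unified: {aspect: perf, gender: masc, mood: imp, tense: fut, voice: pass}


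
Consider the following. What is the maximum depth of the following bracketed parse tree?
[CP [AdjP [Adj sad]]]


Count bracket nesting levels:
'[' at pos 0: depth = 1
'[' at pos 4: depth = 2
'[' at pos 10: depth = 3
Maximum depth reached: 3

3


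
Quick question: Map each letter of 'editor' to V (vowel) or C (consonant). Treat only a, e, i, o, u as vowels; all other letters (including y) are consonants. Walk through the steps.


Letter mapping: e = V, d = C, i = V, t = C, o = V, r = C.

VCVCVC


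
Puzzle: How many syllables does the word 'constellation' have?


Break 'constellation' into syllables: con-stel-la-tion -> con | stel | la | tion = 4 syllables

4 syllables


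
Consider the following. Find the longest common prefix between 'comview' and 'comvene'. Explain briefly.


Compare from the start: 4 characters match: 'comv'. Mismatch at position 5: 'i' vs 'e'.

comv


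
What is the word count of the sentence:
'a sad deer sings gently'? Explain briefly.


Split into words: a | sad | deer | sings | gently = 5 words.

5


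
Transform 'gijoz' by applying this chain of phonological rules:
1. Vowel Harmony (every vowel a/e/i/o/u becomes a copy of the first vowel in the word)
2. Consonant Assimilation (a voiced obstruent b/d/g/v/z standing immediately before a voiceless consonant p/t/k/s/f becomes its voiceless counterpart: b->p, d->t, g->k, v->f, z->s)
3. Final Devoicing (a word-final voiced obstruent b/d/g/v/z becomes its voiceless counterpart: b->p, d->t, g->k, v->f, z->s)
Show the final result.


Starting form: 'gijoz'
Rule 1: Vowel Harmony: all vowels become 'i' (matching first vowel). 'gijoz' -> 'gijiz'
Rule 2: Consonant Assimilation: no voiced obstruent (b/d/g/v/z) stands immediately before a voiceless consonant (p/t/k/s/f). No change.
Rule 3: Final Devoicing: word-final voiced obstruent 'z' becomes voiceless 's'. 'gijiz' -> 'gijis'
Final form: 'gijis'

gijis


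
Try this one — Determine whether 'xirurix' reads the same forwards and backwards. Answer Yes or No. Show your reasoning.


Forward: 'xirurix'
Reversed: 'xirurix'
They are identical.

Yes


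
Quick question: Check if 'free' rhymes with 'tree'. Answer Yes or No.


Rime (stressed vowel + following sounds) of 'free': -ee = /iː/
Rime of 'tree': -ee = /iː/
/iː/ and /iː/ are the same ending sound, so the words rhyme.

Yes


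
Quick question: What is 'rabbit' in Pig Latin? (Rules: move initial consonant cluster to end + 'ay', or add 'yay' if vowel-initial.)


'rabbit': move consonant cluster 'r' to end and add 'ay': 'abbitray'.

abbitray


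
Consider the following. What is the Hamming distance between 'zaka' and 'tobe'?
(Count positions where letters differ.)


Alignment:
Position 1: 'z' vs 't' = DIFFER
Position 2: 'a' vs 'o' = DIFFER
Position 3: 'k' vs 'b' = DIFFER
Position 4: 'a' vs 'e' = DIFFER
Total differences: 4

4


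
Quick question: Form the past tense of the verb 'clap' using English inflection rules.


Apply rule: Double final consonant and add -ed. 'clap' becomes 'clapped'.

clapped


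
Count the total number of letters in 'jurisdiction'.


Spell out 'jurisdiction' and number each letter: j(1), u(2), r(3), i(4), s(5), d(6), i(7), c(8), t(9), i(10), o(11), n(12). Total: 12 letters.

12


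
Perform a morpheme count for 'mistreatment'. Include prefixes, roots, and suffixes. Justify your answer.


Decomposition: mis- (prefix) + treat (root) + -ment (suffix) = 3 morpheme(s)

3 morphemes


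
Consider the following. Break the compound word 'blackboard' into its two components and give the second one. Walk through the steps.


Split 'blackboard' into 'black' + 'board'. The second part is 'board'.

board


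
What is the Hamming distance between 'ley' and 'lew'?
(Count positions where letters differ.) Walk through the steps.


Alignment:
Position 1: 'l' vs 'l' = match
Position 2: 'e' vs 'e' = match
Position 3: 'y' vs 'w' = DIFFER
Total differences: 1

1


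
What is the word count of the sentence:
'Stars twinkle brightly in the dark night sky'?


Split into words: Stars | twinkle | brightly | in | the | dark | night | sky = 8 words.

8


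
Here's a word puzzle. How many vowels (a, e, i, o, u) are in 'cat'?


Vowels in 'cat': a = 1 vowels.

1


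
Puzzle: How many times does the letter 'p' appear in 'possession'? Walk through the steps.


Letter 'p' in 'possession': found at position(s) 1 = 1 occurrence(s).

1


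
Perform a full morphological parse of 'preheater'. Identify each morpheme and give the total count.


Step 1: Identify prefix: 'pre' (meaning: before)
Step 2: Identify root: 'heat'
Step 3: Identify suffix(es): 'er'
Decomposition: pre- (prefix: before) + heat (root) + -er (suffix: one who)
Total morphemes: 3

3 morphemes (pre- (prefix: before) + heat (root) + -er (suffix: one who))


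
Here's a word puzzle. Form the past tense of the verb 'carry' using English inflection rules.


Apply rule: Change -y to -ied. 'carry' becomes 'carried'.

carried


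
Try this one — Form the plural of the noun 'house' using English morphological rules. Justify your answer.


Apply rule: Add -s. 'house' becomes 'houses'.

houses


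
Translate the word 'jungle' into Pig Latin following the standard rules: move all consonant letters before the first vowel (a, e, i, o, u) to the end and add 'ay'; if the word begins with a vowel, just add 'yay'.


'jungle': move consonant cluster 'j' to end and add 'ay': 'unglejay'.

unglejay


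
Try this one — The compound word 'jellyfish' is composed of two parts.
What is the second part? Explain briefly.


Split 'jellyfish' into 'jelly' + 'fish'. The second part is 'fish'.

fish


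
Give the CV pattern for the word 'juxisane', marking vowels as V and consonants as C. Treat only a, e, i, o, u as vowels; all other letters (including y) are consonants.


Letter mapping: j = C, u = V, x = C, i = V, s = C, a = V, n = C, e = V.

CVCVCVCV


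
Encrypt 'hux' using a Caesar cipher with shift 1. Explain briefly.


Shift each letter by 1: h -> i, u -> v, x -> y. Result: 'ivy'.

ivy


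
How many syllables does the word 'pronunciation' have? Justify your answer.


Break 'pronunciation' into syllables: pro-nun-ci-a-tion -> pro | nun | ci | a | tion = 5 syllables

5 syllables


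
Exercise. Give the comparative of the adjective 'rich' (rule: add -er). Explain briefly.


Apply comparative formation (add -er): 'rich' -> 'richer'.

richer


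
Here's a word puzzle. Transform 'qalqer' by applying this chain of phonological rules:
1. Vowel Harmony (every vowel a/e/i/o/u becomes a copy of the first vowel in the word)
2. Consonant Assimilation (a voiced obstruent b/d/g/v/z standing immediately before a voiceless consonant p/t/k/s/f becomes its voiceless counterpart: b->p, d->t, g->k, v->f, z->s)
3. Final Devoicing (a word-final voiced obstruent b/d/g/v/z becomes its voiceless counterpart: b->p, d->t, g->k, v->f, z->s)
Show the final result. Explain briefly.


Starting form: 'qalqer'
Rule 1: Vowel Harmony: all vowels become 'a' (matching first vowel). 'qalqer' -> 'qalqar'
Rule 2: Consonant Assimilation: no voiced obstruent (b/d/g/v/z) stands immediately before a voiceless consonant (p/t/k/s/f). No change.
Rule 3: Final Devoicing: final consonant 'r' is not one of the voiced obstruents b/d/g/v/z. No change.
Final form: 'qalqar'

qalqar


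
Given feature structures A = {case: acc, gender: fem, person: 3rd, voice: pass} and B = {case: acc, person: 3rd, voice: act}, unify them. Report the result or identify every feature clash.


Compare features:
case: A=acc vs B=acc -> unified: acc
gender: A=fem vs B=_ -> unified: fem
person: A=3rd vs B=3rd -> unified: 3rd
voice: A=pass vs B=act -> CLASH
Clash detected on feature 'voice' (pass vs act); unification fails.

CLASH on 'voice' (pass vs act)


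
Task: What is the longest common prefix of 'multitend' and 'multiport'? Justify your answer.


Compare from the start: 5 characters match: 'multi'. Mismatch at position 6: 't' vs 'p'.

multi


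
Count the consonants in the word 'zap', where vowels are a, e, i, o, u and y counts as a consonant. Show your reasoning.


Consonants in 'zap': z, p = 2 consonants.

2


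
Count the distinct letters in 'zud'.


Unique letters in 'zud': {d, u, z} = 3 distinct letters.

3


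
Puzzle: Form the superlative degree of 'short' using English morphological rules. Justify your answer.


Apply superlative formation (add -est): 'short' -> 'shortest'.

shortest


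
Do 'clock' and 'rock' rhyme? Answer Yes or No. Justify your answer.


Rime (stressed vowel + following sounds) of 'clock': -ock = /ɒk/
Rime of 'rock': -ock = /ɒk/
/ɒk/ and /ɒk/ are the same ending sound, so the words rhyme.

Yes


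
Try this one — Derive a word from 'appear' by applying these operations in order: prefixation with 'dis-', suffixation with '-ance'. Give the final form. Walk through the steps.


Step 1: Add prefix 'dis-' to 'appear' = 'disappear'
Step 2: Add suffix '-ance' to 'disappear' = 'disappearance'

disappearance


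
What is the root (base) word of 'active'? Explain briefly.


Remove suffix '-ive' from 'active' to get root 'act'.

act


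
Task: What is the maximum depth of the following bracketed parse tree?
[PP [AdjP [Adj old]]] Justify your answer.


Count bracket nesting levels:
'[' at pos 0: depth = 1
'[' at pos 4: depth = 2
'[' at pos 10: depth = 3
Maximum depth reached: 3

3


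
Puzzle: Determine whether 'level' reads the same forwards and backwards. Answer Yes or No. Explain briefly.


Forward: 'level'
Reversed: 'level'
They are identical.

Yes


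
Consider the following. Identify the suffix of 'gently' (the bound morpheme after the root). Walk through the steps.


The word 'gently' = 'gentle' (root) + '-ly' (suffix). The suffix is '-ly'.

ly


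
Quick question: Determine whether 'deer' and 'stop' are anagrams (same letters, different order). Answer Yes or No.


Sorted letters of 'deer': 'deer'
Sorted letters of 'stop': 'opst'
They do not match.

No


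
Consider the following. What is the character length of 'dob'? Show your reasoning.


Spell out 'dob' and number each letter: d(1), o(2), b(3). Total: 3 letters.

3


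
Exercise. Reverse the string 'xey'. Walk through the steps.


Reverse 'xey' character by character: 'yex'.

yex


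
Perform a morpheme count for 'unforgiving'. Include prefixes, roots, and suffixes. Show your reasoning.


Decomposition: un- (prefix) + forgive (root) + -ing (suffix) = 3 morpheme(s)

3 morphemes


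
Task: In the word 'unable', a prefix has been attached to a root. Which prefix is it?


The word 'unable' = 'un' (prefix) + 'able' (root). The prefix is 'un'.

un


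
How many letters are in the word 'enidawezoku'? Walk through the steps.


Spell out 'enidawezoku' and number each letter: e(1), n(2), i(3), d(4), a(5), w(6), e(7), z(8), o(9), k(10), u(11). Total: 11 letters.

11


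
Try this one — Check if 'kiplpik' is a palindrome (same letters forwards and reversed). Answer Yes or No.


Forward: 'kiplpik'
Reversed: 'kiplpik'
They are identical.

Yes


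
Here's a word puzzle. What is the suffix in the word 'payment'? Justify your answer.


The word 'payment' = 'pay' (root) + '-ment' (suffix). The suffix is '-ment'.

ment


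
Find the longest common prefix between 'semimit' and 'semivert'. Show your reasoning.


Compare from the start: 4 characters match: 'semi'. Mismatch at position 5: 'm' vs 'v'.

semi


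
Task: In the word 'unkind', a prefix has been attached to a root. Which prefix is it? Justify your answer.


The word 'unkind' = 'un' (prefix) + 'kind' (root). The prefix is 'un'.

un


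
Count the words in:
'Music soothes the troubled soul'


Split into words: Music | soothes | the | troubled | soul = 5 words.

5


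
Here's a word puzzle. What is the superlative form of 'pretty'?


Apply superlative formation (consonant + y: change y to i, add -est): 'pretty' -> 'prettiest'.

prettiest


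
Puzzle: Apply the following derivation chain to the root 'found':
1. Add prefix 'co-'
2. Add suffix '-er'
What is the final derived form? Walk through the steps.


Step 1: Add prefix 'co-' to 'found' = 'cofound'
Step 2: Add suffix '-er' to 'cofound' = 'cofounder'

cofounder


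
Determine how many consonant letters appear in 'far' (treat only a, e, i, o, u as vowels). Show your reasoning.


Consonants in 'far': f, r = 2 consonants.

2


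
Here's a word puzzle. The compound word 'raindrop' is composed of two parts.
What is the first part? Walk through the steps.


Split 'raindrop' into 'rain' + 'drop'. The first part is 'rain'.

rain


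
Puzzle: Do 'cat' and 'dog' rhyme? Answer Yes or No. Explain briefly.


Rime (stressed vowel + following sounds) of 'cat': -at = /æt/
Rime of 'dog': -og = /ɒg/
/æt/ and /ɒg/ are different ending sounds, so the words do not rhyme.

No


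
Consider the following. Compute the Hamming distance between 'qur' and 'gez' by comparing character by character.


Alignment:
Position 1: 'q' vs 'g' = DIFFER
Position 2: 'u' vs 'e' = DIFFER
Position 3: 'r' vs 'z' = DIFFER
Total differences: 3

3


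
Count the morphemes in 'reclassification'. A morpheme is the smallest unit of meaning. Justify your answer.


Decomposition: re- (prefix) + class (root) + -ify (suffix) + -ation (suffix) = 4 morpheme(s)

4 morphemes


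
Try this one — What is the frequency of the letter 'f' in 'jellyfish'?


Letter 'f' in 'jellyfish': found at position(s) 6 = 1 occurrence(s).

1


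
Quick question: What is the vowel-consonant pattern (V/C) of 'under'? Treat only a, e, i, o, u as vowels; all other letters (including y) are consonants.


Letter mapping: u = V, n = C, d = C, e = V, r = C.

VCCVC


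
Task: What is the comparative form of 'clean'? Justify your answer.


Apply comparative formation (add -er): 'clean' -> 'cleaner'.

cleaner


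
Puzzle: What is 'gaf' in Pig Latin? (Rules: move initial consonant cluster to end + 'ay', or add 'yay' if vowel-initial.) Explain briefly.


'gaf': move consonant cluster 'g' to end and add 'ay': 'afgay'.

afgay


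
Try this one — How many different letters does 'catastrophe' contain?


Unique letters in 'catastrophe': {a, c, e, h, o, p, r, s, t} = 9 distinct letters.

9


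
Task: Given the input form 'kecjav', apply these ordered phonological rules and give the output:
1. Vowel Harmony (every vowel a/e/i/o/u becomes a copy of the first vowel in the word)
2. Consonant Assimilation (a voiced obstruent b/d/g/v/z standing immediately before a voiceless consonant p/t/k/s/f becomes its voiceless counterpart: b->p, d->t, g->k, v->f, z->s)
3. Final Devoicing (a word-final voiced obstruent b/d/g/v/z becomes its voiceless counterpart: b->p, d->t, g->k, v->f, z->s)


Starting form: 'kecjav'
Rule 1: Vowel Harmony: all vowels become 'e' (matching first vowel). 'kecjav' -> 'kecjev'
Rule 2: Consonant Assimilation: no voiced obstruent (b/d/g/v/z) stands immediately before a voiceless consonant (p/t/k/s/f). No change.
Rule 3: Final Devoicing: word-final voiced obstruent 'v' becomes voiceless 'f'. 'kecjev' -> 'kecjef'
Final form: 'kecjef'

kecjef


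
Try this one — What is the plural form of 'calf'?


Apply rule: Change -f to -ves. 'calf' becomes 'calves'.

calves


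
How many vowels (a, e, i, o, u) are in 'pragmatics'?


Vowels in 'pragmatics': a, a, i = 3 vowels.

3


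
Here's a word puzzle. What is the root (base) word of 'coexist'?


Remove prefix 'co' from 'coexist' to get root 'exist'.

exist


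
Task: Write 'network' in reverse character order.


Reverse 'network' character by character: 'krowten'.

krowten


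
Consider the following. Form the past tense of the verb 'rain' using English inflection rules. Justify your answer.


Apply rule: Add -ed. 'rain' becomes 'rained'.

rained


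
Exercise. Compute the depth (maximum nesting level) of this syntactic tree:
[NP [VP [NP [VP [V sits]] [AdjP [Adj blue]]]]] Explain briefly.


Count bracket nesting levels:
'[' at pos 0: depth = 1
'[' at pos 4: depth = 2
'[' at pos 8: depth = 3
'[' at pos 12: depth = 4
'[' at pos 16: depth = 5
'[' at pos 26: depth = 4
'[' at pos 32: depth = 5
Maximum depth reached: 5

5


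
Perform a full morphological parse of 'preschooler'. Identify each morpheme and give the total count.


Step 1: Identify prefix: 'pre' (meaning: before)
Step 2: Identify root: 'school'
Step 3: Identify suffix(es): 'er'
Decomposition: pre- (prefix: before) + school (root) + -er (suffix: one who)
Total morphemes: 3

3 morphemes (pre- (prefix: before) + school (root) + -er (suffix: one who))


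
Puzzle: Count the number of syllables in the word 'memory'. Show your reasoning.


Break 'memory' into syllables: mem-o-ry -> mem | o | ry = 3 syllables

3 syllables


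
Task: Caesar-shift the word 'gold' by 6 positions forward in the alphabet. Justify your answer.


Shift each letter by 6: g -> m, o -> u, l -> r, d -> j. Result: 'murj'.

murj


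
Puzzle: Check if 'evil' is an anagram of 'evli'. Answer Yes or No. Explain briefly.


Sorted letters of 'evil': 'eilv'
Sorted letters of 'evli': 'eilv'
They match.

Yes


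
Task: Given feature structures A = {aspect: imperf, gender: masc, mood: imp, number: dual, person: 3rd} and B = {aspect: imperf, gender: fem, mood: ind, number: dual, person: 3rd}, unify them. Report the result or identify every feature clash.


Compare features:
aspect: A=imperf vs B=imperf -> unified: imperf
gender: A=masc vs B=fem -> CLASH
mood: A=imp vs B=ind -> CLASH
number: A=dual vs B=dual -> unified: dual
person: A=3rd vs B=3rd -> unified: 3rd
Clashes detected on features 'gender' (masc vs fem) and 'mood' (imp vs ind); unification fails.

CLASH on 'gender' (masc vs fem) and 'mood' (imp vs ind)


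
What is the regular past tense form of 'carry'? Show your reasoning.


Apply rule: Change -y to -ied. 'carry' becomes 'carried'.

carried


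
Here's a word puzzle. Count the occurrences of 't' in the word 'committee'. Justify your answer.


Letter 't' in 'committee': found at position(s) 6, 7 = 2 occurrence(s).

2


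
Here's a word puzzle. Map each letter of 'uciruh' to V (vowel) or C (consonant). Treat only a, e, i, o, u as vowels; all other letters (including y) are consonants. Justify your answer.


Letter mapping: u = V, c = C, i = V, r = C, u = V, h = C.

VCVCVC


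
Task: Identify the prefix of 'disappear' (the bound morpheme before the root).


The word 'disappear' = 'dis' (prefix) + 'appear' (root). The prefix is 'dis'.

dis


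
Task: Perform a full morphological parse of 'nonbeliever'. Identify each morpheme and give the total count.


Step 1: Identify prefix: 'non' (meaning: not)
Step 2: Identify root: 'believe'
Step 3: Identify suffix(es): 'er'
Decomposition: non- (prefix: not) + believe (root) + -er (suffix: one who)
Total morphemes: 3

3 morphemes (non- (prefix: not) + believe (root) + -er (suffix: one who))


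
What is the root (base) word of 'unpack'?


Remove prefix 'un' from 'unpack' to get root 'pack'.

pack


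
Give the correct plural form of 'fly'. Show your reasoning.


Apply rule: Change -y to -ies (consonant + y). 'fly' becomes 'flies'.

flies


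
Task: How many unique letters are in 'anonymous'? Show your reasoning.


Unique letters in 'anonymous': {a, m, n, o, s, u, y} = 7 distinct letters.

7


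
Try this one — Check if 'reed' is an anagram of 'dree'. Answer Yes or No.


Sorted letters of 'reed': 'deer'
Sorted letters of 'dree': 'deer'
They match.

Yes


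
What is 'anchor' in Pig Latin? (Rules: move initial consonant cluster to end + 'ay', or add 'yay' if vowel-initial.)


'anchor' starts with a vowel, so add 'yay': 'anchoryay'.

anchoryay


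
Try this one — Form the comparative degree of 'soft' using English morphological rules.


Apply comparative formation (add -er): 'soft' -> 'softer'.

softer


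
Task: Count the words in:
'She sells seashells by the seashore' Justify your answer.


Split into words: She | sells | seashells | by | the | seashore = 6 words.

6


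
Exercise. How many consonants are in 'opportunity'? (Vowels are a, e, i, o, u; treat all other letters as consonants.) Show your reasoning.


Consonants in 'opportunity': p, p, r, t, n, t, y = 7 consonants.

7


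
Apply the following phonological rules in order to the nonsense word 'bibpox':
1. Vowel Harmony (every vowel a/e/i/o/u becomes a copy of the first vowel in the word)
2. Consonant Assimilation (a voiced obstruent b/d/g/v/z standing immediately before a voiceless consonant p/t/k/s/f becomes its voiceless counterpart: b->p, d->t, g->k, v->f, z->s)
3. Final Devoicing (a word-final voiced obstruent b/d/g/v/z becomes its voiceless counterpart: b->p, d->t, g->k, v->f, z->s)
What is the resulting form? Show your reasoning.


Starting form: 'bibpox'
Rule 1: Vowel Harmony: all vowels become 'i' (matching first vowel). 'bibpox' -> 'bibpix'
Rule 2: Consonant Assimilation: voiced obstruent before voiceless consonant becomes voiceless ('bp' -> 'pp'). 'bibpix' -> 'bippix'
Rule 3: Final Devoicing: final consonant 'x' is not one of the voiced obstruents b/d/g/v/z. No change.
Final form: 'bippix'

bippix


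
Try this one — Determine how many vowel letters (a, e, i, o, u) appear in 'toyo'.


Vowels in 'toyo': o, o = 2 vowels.

2


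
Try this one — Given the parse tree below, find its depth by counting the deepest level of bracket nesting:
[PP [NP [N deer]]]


Count bracket nesting levels:
'[' at pos 0: depth = 1
'[' at pos 4: depth = 2
'[' at pos 8: depth = 3
Maximum depth reached: 3

3


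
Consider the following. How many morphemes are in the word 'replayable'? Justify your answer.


Decomposition: re- (prefix) + play (root) + -able (suffix) = 3 morpheme(s)

3 morphemes


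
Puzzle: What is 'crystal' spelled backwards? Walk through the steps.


Reverse 'crystal' character by character: 'latsyrc'.

latsyrc


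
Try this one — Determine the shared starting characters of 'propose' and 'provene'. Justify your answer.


Compare from the start: 3 characters match: 'pro'. Mismatch at position 4: 'p' vs 'v'.

pro


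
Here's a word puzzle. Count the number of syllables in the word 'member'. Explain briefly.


Break 'member' into syllables: mem-ber -> mem | ber = 2 syllables

2 syllables


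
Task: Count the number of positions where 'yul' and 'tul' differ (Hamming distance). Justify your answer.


Alignment:
Position 1: 'y' vs 't' = DIFFER
Position 2: 'u' vs 'u' = match
Position 3: 'l' vs 'l' = match
Total differences: 1

1


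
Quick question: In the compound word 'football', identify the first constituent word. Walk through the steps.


Split 'football' into 'foot' + 'ball'. The first part is 'foot'.

foot


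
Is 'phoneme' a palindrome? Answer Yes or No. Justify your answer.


Forward: 'phoneme'
Reversed: 'emenohp'
They differ.

No


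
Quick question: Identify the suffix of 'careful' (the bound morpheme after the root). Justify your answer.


The word 'careful' = 'care' (root) + '-ful' (suffix). The suffix is '-ful'.

ful


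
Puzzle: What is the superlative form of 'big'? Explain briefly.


Apply superlative formation (double final consonant, add -est): 'big' -> 'biggest'.

biggest


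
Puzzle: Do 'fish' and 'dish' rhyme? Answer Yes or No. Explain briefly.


Rime (stressed vowel + following sounds) of 'fish': -ish = /ɪʃ/
Rime of 'dish': -ish = /ɪʃ/
/ɪʃ/ and /ɪʃ/ are the same ending sound, so the words rhyme.

Yes


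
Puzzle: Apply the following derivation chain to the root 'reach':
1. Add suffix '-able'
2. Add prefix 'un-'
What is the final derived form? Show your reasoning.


Step 1: Add suffix '-able' to 'reach' = 'reachable'
Step 2: Add prefix 'un-' to 'reachable' = 'unreachable'

unreachable


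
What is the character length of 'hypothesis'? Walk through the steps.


Spell out 'hypothesis' and number each letter: h(1), y(2), p(3), o(4), t(5), h(6), e(7), s(8), i(9), s(10). Total: 10 letters.

10


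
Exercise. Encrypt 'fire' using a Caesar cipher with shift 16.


Shift each letter by 16: f -> v, i -> y, r -> h, e -> u. Result: 'vyhu'.

vyhu


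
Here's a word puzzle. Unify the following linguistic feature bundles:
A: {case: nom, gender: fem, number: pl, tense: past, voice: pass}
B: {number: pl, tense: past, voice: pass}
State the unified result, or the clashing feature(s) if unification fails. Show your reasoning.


Compare features:
case: A=nom vs B=_ -> unified: nom
gender: A=fem vs B=_ -> unified: fem
number: A=pl vs B=pl -> unified: pl
tense: A=past vs B=past -> unified: past
voice: A=pass vs B=pass -> unified: pass
No clashes found.

Unified: {case: nom, gender: fem, number: pl, tense: past, voice: pass}


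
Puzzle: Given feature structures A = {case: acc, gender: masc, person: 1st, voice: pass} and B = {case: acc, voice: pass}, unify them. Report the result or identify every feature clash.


Compare features:
case: A=acc vs B=acc -> unified: acc
gender: A=masc vs B=_ -> unified: masc
person: A=1st vs B=_ -> unified: 1st
voice: A=pass vs B=pass -> unified: pass
No clashes found.

Unified: {case: acc, gender: masc, person: 1st, voice: pass}


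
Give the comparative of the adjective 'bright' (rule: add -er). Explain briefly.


Apply comparative formation (add -er): 'bright' -> 'brighter'.

brighter


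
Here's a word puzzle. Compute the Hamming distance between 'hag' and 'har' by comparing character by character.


Alignment:
Position 1: 'h' vs 'h' = match
Position 2: 'a' vs 'a' = match
Position 3: 'g' vs 'r' = DIFFER
Total differences: 1

1


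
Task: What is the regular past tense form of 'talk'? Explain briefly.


Apply rule: Add -ed. 'talk' becomes 'talked'.

talked


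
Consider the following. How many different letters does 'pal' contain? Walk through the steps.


Unique letters in 'pal': {a, l, p} = 3 distinct letters.

3


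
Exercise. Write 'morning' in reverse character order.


Reverse 'morning' character by character: 'gninrom'.

gninrom


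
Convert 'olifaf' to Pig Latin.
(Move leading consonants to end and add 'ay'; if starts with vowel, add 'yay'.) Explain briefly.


'olifaf' starts with a vowel, so add 'yay': 'olifafyay'.

olifafyay


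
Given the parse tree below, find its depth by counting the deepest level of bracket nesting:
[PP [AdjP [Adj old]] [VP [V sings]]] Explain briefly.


Count bracket nesting levels:
'[' at pos 0: depth = 1
'[' at pos 4: depth = 2
'[' at pos 10: depth = 3
'[' at pos 21: depth = 2
'[' at pos 25: depth = 3
Maximum depth reached: 3

3


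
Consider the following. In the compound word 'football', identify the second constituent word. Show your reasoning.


Split 'football' into 'foot' + 'ball'. The second part is 'ball'.

ball


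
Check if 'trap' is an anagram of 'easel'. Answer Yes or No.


Sorted letters of 'trap': 'aprt'
Sorted letters of 'easel': 'aeels'
They do not match.

No


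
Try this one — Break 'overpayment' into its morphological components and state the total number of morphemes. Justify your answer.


Step 1: Identify prefix: 'over' (meaning: excessively)
Step 2: Identify root: 'pay'
Step 3: Identify suffix(es): 'ment'
Decomposition: over- (prefix: excessively) + pay (root) + -ment (suffix: action/result)
Total morphemes: 3

3 morphemes (over- (prefix: excessively) + pay (root) + -ment (suffix: action/result))


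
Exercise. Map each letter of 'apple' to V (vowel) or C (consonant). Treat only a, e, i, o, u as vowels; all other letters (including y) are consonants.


Letter mapping: a = V, p = C, p = C, l = C, e = V.

VCCCV


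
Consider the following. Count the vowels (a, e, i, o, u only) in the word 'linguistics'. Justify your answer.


Vowels in 'linguistics': i, u, i, i = 4 vowels.

4


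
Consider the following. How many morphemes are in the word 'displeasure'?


Decomposition: dis- (prefix) + please (root) + -ure (suffix) = 3 morpheme(s)

3 morphemes


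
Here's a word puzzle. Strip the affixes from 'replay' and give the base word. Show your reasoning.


Remove prefix 're' from 'replay' to get root 'play'.

play


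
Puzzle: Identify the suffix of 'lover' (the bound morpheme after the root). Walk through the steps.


The word 'lover' = 'love' (root) + '-er' (suffix). The suffix is '-er'.

er


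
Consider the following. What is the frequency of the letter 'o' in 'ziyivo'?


Letter 'o' in 'ziyivo': found at position(s) 6 = 1 occurrence(s).

1


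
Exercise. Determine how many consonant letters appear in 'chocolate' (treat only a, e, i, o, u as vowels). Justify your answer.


Consonants in 'chocolate': c, h, c, l, t = 5 consonants.

5


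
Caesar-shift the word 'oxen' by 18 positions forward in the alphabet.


Shift each letter by 18: o -> g, x -> p, e -> w, n -> f. Result: 'gpwf'.

gpwf


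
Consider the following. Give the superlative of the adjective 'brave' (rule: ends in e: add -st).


Apply superlative formation (ends in e: add -st): 'brave' -> 'bravest'.

bravest


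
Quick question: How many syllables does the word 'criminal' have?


Break 'criminal' into syllables: crim-i-nal -> crim | i | nal = 3 syllables

3 syllables


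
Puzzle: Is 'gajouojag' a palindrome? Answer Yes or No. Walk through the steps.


Forward: 'gajouojag'
Reversed: 'gajouojag'
They are identical.

Yes


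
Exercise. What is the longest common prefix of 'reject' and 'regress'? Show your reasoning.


Compare from the start: 2 characters match: 're'. Mismatch at position 3: 'j' vs 'g'.

re


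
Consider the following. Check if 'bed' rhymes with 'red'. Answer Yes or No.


Rime (stressed vowel + following sounds) of 'bed': -ed = /ɛd/
Rime of 'red': -ed = /ɛd/
/ɛd/ and /ɛd/ are the same ending sound, so the words rhyme.

Yes


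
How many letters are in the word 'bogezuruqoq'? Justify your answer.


Spell out 'bogezuruqoq' and number each letter: b(1), o(2), g(3), e(4), z(5), u(6), r(7), u(8), q(9), o(10), q(11). Total: 11 letters.

11


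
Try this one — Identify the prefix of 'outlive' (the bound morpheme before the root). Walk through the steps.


The word 'outlive' = 'out' (prefix) + 'live' (root). The prefix is 'out'.

out


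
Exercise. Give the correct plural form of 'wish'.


Apply rule: Add -es (sibilant/fricative ending). 'wish' becomes 'wishes'.

wishes


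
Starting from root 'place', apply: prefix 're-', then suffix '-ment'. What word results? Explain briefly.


Step 1: Add prefix 're-' to 'place' = 'replace'
Step 2: Add suffix '-ment' to 'replace' = 'replacement'

replacement


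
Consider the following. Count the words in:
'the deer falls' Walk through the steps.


Split into words: the | deer | falls = 3 words.

3


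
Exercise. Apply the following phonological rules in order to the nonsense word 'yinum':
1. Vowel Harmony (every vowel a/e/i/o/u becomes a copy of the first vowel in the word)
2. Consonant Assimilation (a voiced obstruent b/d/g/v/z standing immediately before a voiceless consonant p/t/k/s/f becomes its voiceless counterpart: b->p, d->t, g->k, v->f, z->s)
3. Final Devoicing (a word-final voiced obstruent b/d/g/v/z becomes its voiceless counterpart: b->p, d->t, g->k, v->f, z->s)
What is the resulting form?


Starting form: 'yinum'
Rule 1: Vowel Harmony: all vowels become 'i' (matching first vowel). 'yinum' -> 'yinim'
Rule 2: Consonant Assimilation: no voiced obstruent (b/d/g/v/z) stands immediately before a voiceless consonant (p/t/k/s/f). No change.
Rule 3: Final Devoicing: final consonant 'm' is not one of the voiced obstruents b/d/g/v/z. No change.
Final form: 'yinim'

yinim


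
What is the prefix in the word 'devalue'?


The word 'devalue' = 'de' (prefix) + 'value' (root). The prefix is 'de'.

de


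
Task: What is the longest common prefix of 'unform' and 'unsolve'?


Compare from the start: 2 characters match: 'un'. Mismatch at position 3: 'f' vs 's'.

un


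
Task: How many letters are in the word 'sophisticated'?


Spell out 'sophisticated' and number each letter: s(1), o(2), p(3), h(4), i(5), s(6), t(7), i(8), c(9), a(10), t(11), e(12), d(13). Total: 13 letters.

13


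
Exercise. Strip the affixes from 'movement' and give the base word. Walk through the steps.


Remove suffix '-ment' from 'movement' to get root 'move'.

move


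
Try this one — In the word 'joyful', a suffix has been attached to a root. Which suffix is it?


The word 'joyful' = 'joy' (root) + '-ful' (suffix). The suffix is '-ful'.

ful


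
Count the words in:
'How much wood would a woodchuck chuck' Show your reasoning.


Split into words: How | much | wood | would | a | woodchuck | chuck = 7 words.

7


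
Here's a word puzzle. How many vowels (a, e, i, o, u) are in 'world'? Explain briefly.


Vowels in 'world': o = 1 vowels.

1


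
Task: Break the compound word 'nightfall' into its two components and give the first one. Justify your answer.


Split 'nightfall' into 'night' + 'fall'. The first part is 'night'.

night


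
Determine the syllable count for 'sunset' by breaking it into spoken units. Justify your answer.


Break 'sunset' into syllables: sun-set -> sun | set = 2 syllables

2 syllables


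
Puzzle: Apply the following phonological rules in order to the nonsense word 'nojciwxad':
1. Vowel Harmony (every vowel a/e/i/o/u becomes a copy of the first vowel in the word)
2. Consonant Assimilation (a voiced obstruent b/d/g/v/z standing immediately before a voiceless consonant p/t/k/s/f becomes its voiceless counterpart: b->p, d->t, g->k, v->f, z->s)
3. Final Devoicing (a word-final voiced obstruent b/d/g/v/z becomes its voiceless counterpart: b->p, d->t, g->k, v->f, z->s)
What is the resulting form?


Starting form: 'nojciwxad'
Rule 1: Vowel Harmony: all vowels become 'o' (matching first vowel). 'nojciwxad' -> 'nojcowxod'
Rule 2: Consonant Assimilation: no voiced obstruent (b/d/g/v/z) stands immediately before a voiceless consonant (p/t/k/s/f). No change.
Rule 3: Final Devoicing: word-final voiced obstruent 'd' becomes voiceless 't'. 'nojcowxod' -> 'nojcowxot'
Final form: 'nojcowxot'

nojcowxot


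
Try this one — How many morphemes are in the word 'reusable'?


Decomposition: re- (prefix) + use (root) + -able (suffix) = 3 morpheme(s)

3 morphemes


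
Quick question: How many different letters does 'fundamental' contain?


Unique letters in 'fundamental': {a, d, e, f, l, m, n, t, u} = 9 distinct letters.

9


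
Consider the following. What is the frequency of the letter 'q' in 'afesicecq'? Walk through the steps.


Letter 'q' in 'afesicecq': found at position(s) 9 = 1 occurrence(s).

1


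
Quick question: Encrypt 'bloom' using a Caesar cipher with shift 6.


Shift each letter by 6: b -> h, l -> r, o -> u, o -> u, m -> s. Result: 'hruus'.

hruus


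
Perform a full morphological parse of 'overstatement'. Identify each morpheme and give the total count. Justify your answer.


Step 1: Identify prefix: 'over' (meaning: excessively)
Step 2: Identify root: 'state'
Step 3: Identify suffix(es): 'ment'
Decomposition: over- (prefix: excessively) + state (root) + -ment (suffix: action/result)
Total morphemes: 3

3 morphemes (over- (prefix: excessively) + state (root) + -ment (suffix: action/result))


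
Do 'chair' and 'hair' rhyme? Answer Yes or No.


Rime (stressed vowel + following sounds) of 'chair': -air = /ɛər/
Rime of 'hair': -air = /ɛər/
/ɛər/ and /ɛər/ are the same ending sound, so the words rhyme.

Yes


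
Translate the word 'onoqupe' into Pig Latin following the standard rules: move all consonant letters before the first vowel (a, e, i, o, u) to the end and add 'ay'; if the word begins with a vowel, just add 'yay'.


'onoqupe' starts with a vowel, so add 'yay': 'onoqupeyay'.

onoqupeyay


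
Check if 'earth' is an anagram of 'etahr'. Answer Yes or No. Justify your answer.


Sorted letters of 'earth': 'aehrt'
Sorted letters of 'etahr': 'aehrt'
They match.

Yes


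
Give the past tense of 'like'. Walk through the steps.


Apply rule: Add -d (word ends in -e). 'like' becomes 'liked'.

liked


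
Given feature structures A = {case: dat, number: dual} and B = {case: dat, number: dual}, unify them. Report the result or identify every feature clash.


Compare features:
case: A=dat vs B=dat -> unified: dat
number: A=dual vs B=dual -> unified: dual
No clashes found.

Unified: {case: dat, number: dual}


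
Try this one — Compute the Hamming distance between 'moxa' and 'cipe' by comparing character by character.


Alignment:
Position 1: 'm' vs 'c' = DIFFER
Position 2: 'o' vs 'i' = DIFFER
Position 3: 'x' vs 'p' = DIFFER
Position 4: 'a' vs 'e' = DIFFER
Total differences: 4

4


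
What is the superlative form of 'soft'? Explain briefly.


Apply superlative formation (add -est): 'soft' -> 'softest'.

softest


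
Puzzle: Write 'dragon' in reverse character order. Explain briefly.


Reverse 'dragon' character by character: 'nogard'.

nogard


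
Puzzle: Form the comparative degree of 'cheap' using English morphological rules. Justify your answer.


Apply comparative formation (add -er): 'cheap' -> 'cheaper'.

cheaper


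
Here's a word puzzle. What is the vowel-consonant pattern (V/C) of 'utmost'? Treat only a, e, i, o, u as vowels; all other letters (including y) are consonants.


Letter mapping: u = V, t = C, m = C, o = V, s = C, t = C.

VCCVCC


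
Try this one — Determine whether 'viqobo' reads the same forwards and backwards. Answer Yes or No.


Forward: 'viqobo'
Reversed: 'oboqiv'
They differ.

No


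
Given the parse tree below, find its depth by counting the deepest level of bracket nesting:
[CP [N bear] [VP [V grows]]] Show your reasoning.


Count bracket nesting levels:
'[' at pos 0: depth = 1
'[' at pos 4: depth = 2
'[' at pos 13: depth = 2
'[' at pos 17: depth = 3
Maximum depth reached: 3

3
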